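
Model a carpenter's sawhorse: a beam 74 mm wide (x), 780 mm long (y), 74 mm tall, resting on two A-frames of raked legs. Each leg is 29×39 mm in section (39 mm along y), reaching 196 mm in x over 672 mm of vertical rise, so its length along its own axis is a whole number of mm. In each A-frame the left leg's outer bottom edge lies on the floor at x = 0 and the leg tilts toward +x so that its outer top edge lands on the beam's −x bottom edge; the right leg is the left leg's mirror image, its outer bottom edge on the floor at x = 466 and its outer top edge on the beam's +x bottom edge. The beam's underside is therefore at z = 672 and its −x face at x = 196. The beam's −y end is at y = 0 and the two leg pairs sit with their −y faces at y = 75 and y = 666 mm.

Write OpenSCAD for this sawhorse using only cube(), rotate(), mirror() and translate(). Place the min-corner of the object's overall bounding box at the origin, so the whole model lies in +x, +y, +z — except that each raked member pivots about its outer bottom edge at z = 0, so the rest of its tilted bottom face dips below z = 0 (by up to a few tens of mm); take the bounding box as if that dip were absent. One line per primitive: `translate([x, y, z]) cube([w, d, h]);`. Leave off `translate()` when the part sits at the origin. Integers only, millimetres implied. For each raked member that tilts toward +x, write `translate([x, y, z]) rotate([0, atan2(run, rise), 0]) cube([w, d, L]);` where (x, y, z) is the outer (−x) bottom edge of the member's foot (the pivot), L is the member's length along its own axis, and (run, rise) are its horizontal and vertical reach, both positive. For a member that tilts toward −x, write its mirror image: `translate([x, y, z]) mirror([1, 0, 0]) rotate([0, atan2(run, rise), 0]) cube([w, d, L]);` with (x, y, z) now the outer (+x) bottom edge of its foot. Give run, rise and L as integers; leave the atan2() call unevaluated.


// leg length = √(196² + 672²) = 700
// right-leg outer foot x = 2·196 + 74 = 466
// beam min-corner = (196, 0, 672)
translate([196, 0, 672]) cube([74, 780, 74]);
translate([0, 75, 0]) rotate([0, atan2(196, 672), 0]) cube([29, 39, 700]);
translate([466, 75, 0]) mirror([1, 0, 0]) rotate([0, atan2(196, 672), 0]) cube([29, 39, 700]);
translate([0, 666, 0]) rotate([0, atan2(196, 672), 0]) cube([29, 39, 700]);
translate([466, 666, 0]) mirror([1, 0, 0]) rotate([0, atan2(196, 672), 0]) cube([29, 39, 700]);


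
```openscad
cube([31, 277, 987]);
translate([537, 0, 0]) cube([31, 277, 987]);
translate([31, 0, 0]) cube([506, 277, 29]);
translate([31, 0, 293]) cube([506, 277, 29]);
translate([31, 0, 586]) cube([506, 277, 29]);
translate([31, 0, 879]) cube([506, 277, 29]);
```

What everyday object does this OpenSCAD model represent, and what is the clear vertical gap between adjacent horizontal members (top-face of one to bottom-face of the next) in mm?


A bookshelf. The clear shelf gap is 264 mm.

Two tall side panels with 4 horizontal boards between them — a bookshelf. The first two shelf undersides are at z = 0 and z = 293; with shelf thickness 29, the clear gap is 293 − 0 − 29 = 264 mm.


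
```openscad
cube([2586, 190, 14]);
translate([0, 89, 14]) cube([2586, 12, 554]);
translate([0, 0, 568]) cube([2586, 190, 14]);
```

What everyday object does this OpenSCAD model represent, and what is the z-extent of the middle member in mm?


An I-beam. The web height is 554 mm.

Two wide flanges with a thin centred web — an I-beam. Overall 582 mm minus two 14 mm flanges gives a web of 582 − 2·14 = 554 mm.


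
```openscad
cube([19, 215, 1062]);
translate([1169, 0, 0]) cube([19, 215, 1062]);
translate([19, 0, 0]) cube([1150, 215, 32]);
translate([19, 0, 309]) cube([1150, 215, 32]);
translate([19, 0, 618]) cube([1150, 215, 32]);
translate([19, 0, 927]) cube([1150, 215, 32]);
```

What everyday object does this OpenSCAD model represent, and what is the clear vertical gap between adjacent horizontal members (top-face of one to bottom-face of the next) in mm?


A bookshelf. The clear shelf gap is 277 mm.

Two tall side panels with 4 horizontal boards between them — a bookshelf. The first two shelf undersides are at z = 0 and z = 309; with shelf thickness 32, the clear gap is 309 − 0 − 32 = 277 mm.


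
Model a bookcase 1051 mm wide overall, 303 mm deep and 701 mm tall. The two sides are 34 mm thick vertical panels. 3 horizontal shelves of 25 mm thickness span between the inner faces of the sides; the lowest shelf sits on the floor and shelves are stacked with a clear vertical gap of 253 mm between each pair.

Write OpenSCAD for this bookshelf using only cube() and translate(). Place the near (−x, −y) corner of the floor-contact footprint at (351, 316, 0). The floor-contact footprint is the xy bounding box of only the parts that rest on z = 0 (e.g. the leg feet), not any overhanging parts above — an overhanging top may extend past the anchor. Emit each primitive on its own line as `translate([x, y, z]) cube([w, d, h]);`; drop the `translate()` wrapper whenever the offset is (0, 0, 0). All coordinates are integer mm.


translate([351, 316, 0]) cube([34, 303, 701]);
translate([1368, 316, 0]) cube([34, 303, 701]);
translate([385, 316, 0]) cube([983, 303, 25]);
translate([385, 316, 278]) cube([983, 303, 25]);
translate([385, 316, 556]) cube([983, 303, 25]);


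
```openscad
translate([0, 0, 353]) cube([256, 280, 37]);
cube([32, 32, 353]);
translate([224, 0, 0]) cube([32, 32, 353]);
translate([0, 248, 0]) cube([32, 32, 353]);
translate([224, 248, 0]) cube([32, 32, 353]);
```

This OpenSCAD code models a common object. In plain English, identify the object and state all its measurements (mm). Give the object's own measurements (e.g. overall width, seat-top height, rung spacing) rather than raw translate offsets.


A four-legged stool. The seat is a 256×280×37 mm slab whose top surface is at z = 390 mm; four square legs, each 32×32 mm in cross-section, run from the floor (z = 0) to the underside of the seat, each flush with a corner of the seat.


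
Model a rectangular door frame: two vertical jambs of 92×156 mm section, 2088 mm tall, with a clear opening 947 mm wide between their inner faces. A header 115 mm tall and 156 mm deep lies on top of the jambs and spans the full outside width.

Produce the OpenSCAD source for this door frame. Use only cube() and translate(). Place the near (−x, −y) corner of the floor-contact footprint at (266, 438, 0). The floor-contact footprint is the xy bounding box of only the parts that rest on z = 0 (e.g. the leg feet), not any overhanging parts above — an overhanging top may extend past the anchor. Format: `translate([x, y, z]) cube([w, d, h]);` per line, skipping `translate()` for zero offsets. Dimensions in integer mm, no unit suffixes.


translate([266, 438, 0]) cube([92, 156, 2088]);
translate([1305, 438, 0]) cube([92, 156, 2088]);
translate([266, 438, 2088]) cube([1131, 156, 115]);


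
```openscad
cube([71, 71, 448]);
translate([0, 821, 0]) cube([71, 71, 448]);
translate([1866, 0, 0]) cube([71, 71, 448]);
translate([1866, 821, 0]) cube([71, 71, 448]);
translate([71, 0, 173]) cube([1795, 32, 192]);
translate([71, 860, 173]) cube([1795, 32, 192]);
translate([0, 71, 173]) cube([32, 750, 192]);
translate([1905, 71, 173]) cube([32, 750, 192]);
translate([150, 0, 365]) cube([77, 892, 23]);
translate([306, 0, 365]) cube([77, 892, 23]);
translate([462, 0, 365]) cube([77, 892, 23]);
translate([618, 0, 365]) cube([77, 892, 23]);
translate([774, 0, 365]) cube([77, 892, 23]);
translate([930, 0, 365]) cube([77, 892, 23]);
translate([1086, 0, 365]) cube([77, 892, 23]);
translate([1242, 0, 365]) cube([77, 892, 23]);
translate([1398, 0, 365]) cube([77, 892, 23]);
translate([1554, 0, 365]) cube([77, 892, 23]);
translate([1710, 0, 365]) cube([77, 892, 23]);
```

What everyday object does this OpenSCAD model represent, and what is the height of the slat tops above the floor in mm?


A bed frame. The slat-top height is 388 mm.

Four posts, four rails, and a row of slats — a bed frame. Slats sit on the rails at z = 173 + 192 = 365; with slat thickness 23, the top is 388 mm.


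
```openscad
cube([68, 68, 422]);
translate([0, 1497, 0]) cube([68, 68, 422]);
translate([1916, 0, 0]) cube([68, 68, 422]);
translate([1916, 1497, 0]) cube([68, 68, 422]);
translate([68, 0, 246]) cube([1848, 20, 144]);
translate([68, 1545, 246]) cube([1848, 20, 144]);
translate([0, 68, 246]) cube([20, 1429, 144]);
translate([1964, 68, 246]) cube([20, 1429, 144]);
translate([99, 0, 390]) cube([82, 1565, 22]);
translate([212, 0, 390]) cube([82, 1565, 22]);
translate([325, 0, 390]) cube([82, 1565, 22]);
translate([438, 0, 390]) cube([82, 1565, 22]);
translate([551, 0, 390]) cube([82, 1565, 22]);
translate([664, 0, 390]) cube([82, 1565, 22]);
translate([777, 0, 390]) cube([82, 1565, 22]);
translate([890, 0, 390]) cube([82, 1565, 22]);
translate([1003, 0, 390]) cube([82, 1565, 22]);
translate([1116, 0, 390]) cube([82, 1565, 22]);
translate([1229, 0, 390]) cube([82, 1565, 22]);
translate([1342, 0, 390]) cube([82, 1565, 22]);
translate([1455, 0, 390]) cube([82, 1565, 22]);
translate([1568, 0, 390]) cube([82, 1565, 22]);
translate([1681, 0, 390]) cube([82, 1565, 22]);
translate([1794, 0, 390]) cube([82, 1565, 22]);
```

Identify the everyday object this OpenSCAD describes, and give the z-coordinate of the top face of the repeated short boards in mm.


A bed frame. The slat-top height is 412 mm.

Four posts, four rails, and a row of slats — a bed frame. Slats sit on the rails at z = 246 + 144 = 390; with slat thickness 22, the top is 412 mm.


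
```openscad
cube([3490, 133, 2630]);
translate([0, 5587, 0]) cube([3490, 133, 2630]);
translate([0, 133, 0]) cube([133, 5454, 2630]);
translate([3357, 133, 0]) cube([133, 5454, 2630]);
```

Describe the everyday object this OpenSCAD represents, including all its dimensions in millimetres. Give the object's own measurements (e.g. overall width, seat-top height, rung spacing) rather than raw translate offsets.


The wall frame of a small rectangular building: four walls, each 2630 mm tall and 133 mm thick, enclosing a footprint 3490 mm (x) by 5720 mm (y) outside-to-outside, with no floor or roof. The front and back walls (the −y and +y sides) span the full width; the two side walls fit between them.


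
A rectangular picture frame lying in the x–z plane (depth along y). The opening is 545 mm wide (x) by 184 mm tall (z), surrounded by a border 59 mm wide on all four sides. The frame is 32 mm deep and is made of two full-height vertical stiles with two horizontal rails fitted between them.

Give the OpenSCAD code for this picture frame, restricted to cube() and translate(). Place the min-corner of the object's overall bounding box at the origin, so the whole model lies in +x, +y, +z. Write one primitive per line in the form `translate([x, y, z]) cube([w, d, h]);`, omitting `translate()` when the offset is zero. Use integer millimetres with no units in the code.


cube([59, 32, 302]);
translate([604, 0, 0]) cube([59, 32, 302]);
translate([59, 0, 0]) cube([545, 32, 59]);
translate([59, 0, 243]) cube([545, 32, 59]);


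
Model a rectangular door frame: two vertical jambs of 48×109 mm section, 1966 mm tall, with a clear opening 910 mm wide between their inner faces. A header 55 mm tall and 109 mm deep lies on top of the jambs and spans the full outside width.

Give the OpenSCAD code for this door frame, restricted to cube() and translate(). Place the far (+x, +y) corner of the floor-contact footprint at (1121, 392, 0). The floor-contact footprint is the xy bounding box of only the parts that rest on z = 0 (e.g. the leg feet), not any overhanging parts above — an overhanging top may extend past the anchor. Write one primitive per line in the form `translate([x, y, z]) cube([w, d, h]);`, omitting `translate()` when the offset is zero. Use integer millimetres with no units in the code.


translate([115, 283, 0]) cube([48, 109, 1966]);
translate([1073, 283, 0]) cube([48, 109, 1966]);
translate([115, 283, 1966]) cube([1006, 109, 55]);


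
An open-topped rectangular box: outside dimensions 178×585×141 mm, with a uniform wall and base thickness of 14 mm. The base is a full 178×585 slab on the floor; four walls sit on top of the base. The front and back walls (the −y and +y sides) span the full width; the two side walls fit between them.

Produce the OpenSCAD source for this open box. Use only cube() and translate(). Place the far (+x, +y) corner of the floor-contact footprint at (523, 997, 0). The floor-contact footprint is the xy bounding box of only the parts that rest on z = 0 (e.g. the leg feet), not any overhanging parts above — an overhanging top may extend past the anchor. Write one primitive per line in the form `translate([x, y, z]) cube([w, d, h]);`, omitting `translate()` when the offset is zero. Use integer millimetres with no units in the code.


translate([345, 412, 0]) cube([178, 585, 14]);
translate([345, 412, 14]) cube([178, 14, 127]);
translate([345, 983, 14]) cube([178, 14, 127]);
translate([345, 426, 14]) cube([14, 557, 127]);
translate([509, 426, 14]) cube([14, 557, 127]);


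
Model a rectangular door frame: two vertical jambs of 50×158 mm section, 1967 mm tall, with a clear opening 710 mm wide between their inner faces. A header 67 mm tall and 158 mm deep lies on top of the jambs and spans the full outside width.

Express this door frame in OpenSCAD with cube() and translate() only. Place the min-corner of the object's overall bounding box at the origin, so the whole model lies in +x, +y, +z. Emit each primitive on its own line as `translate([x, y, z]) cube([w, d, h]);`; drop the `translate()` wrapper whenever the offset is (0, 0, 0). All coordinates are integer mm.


cube([50, 158, 1967]);
translate([760, 0, 0]) cube([50, 158, 1967]);
translate([0, 0, 1967]) cube([810, 158, 67]);


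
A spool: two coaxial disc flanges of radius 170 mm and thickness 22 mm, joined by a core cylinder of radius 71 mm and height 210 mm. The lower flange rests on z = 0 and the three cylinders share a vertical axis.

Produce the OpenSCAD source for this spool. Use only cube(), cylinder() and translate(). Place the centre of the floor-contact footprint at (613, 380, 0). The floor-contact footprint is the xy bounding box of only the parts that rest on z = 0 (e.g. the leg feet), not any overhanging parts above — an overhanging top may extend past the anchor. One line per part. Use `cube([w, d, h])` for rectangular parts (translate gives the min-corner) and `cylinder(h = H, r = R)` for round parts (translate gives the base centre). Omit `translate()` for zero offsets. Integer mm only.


translate([613, 380, 0]) cylinder(h = 22, r = 170);
translate([613, 380, 22]) cylinder(h = 210, r = 71);
translate([613, 380, 232]) cylinder(h = 22, r = 170);


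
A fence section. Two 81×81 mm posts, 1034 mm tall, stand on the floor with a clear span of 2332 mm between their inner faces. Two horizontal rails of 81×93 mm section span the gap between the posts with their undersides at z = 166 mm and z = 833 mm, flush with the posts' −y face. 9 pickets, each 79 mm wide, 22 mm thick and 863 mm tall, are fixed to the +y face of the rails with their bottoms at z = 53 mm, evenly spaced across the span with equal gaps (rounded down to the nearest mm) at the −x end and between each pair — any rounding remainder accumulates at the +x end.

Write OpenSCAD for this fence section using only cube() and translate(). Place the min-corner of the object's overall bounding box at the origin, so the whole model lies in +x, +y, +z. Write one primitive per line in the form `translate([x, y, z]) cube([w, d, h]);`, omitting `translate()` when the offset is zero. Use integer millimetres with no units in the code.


cube([81, 81, 1034]);
translate([2413, 0, 0]) cube([81, 81, 1034]);
translate([81, 0, 166]) cube([2332, 81, 93]);
translate([81, 0, 833]) cube([2332, 81, 93]);
translate([243, 81, 53]) cube([79, 22, 863]);
translate([484, 81, 53]) cube([79, 22, 863]);
translate([725, 81, 53]) cube([79, 22, 863]);
translate([966, 81, 53]) cube([79, 22, 863]);
translate([1207, 81, 53]) cube([79, 22, 863]);
translate([1448, 81, 53]) cube([79, 22, 863]);
translate([1689, 81, 53]) cube([79, 22, 863]);
translate([1930, 81, 53]) cube([79, 22, 863]);
translate([2171, 81, 53]) cube([79, 22, 863]);


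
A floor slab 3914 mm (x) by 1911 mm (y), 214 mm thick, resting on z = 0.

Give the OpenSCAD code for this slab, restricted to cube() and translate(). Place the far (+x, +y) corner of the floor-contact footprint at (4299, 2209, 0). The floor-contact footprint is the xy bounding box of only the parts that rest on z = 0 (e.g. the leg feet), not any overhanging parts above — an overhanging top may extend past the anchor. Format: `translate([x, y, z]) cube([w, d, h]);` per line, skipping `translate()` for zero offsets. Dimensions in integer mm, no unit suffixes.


translate([385, 298, 0]) cube([3914, 1911, 214]);


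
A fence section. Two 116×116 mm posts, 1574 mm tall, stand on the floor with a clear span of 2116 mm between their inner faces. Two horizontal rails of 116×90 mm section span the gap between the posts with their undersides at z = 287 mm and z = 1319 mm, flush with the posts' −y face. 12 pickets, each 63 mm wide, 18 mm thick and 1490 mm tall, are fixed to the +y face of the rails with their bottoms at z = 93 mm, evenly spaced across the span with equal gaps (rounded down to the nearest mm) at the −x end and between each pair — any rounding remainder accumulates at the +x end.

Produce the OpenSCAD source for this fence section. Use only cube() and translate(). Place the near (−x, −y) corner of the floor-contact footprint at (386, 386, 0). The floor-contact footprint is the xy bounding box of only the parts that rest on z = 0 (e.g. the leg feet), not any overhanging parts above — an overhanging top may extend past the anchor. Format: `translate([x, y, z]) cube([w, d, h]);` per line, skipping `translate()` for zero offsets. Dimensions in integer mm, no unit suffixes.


translate([386, 386, 0]) cube([116, 116, 1574]);
translate([2618, 386, 0]) cube([116, 116, 1574]);
translate([502, 386, 287]) cube([2116, 116, 90]);
translate([502, 386, 1319]) cube([2116, 116, 90]);
translate([606, 502, 93]) cube([63, 18, 1490]);
translate([773, 502, 93]) cube([63, 18, 1490]);
translate([940, 502, 93]) cube([63, 18, 1490]);
translate([1107, 502, 93]) cube([63, 18, 1490]);
translate([1274, 502, 93]) cube([63, 18, 1490]);
translate([1441, 502, 93]) cube([63, 18, 1490]);
translate([1608, 502, 93]) cube([63, 18, 1490]);
translate([1775, 502, 93]) cube([63, 18, 1490]);
translate([1942, 502, 93]) cube([63, 18, 1490]);
translate([2109, 502, 93]) cube([63, 18, 1490]);
translate([2276, 502, 93]) cube([63, 18, 1490]);
translate([2443, 502, 93]) cube([63, 18, 1490]);


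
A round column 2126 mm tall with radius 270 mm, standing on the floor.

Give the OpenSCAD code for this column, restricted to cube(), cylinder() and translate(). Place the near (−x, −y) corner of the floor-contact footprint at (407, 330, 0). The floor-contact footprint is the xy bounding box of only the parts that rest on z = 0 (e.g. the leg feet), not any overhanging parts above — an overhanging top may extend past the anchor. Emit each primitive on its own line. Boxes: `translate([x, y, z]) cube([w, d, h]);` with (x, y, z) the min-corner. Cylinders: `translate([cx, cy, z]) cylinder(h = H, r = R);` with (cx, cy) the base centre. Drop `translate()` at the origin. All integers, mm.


translate([677, 600, 0]) cylinder(h = 2126, r = 270);


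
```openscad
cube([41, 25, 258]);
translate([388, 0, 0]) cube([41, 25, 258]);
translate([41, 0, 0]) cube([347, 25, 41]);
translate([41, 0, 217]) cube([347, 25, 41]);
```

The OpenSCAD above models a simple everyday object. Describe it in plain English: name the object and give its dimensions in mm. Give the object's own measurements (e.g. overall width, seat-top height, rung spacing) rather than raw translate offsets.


A rectangular picture frame lying in the x–z plane (depth along y). The opening is 347 mm wide (x) by 176 mm tall (z), surrounded by a border 41 mm wide on all four sides. The frame is 25 mm deep and is made of two full-height vertical stiles with two horizontal rails fitted between them.


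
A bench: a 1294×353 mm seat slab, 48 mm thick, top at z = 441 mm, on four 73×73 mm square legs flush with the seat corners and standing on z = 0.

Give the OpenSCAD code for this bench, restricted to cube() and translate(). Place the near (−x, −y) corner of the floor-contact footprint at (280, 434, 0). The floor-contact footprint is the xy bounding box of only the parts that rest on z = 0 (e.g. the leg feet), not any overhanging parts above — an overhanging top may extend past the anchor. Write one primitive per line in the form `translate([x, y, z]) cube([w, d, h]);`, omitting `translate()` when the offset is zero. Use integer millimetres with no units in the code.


translate([280, 434, 393]) cube([1294, 353, 48]);
translate([280, 434, 0]) cube([73, 73, 393]);
translate([280, 714, 0]) cube([73, 73, 393]);
translate([1501, 434, 0]) cube([73, 73, 393]);
translate([1501, 714, 0]) cube([73, 73, 393]);


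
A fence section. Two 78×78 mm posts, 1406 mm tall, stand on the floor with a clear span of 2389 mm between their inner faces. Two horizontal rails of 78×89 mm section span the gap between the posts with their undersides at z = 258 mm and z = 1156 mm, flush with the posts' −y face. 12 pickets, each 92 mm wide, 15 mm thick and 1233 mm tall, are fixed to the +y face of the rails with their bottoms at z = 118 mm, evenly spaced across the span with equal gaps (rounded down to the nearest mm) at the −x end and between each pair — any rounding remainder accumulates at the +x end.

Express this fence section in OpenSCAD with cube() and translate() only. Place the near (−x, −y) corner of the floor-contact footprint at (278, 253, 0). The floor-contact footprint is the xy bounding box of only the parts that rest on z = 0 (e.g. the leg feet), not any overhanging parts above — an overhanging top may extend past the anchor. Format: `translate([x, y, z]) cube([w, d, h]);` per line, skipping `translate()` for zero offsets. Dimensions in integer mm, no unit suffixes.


translate([278, 253, 0]) cube([78, 78, 1406]);
translate([2745, 253, 0]) cube([78, 78, 1406]);
translate([356, 253, 258]) cube([2389, 78, 89]);
translate([356, 253, 1156]) cube([2389, 78, 89]);
translate([454, 331, 118]) cube([92, 15, 1233]);
translate([644, 331, 118]) cube([92, 15, 1233]);
translate([834, 331, 118]) cube([92, 15, 1233]);
translate([1024, 331, 118]) cube([92, 15, 1233]);
translate([1214, 331, 118]) cube([92, 15, 1233]);
translate([1404, 331, 118]) cube([92, 15, 1233]);
translate([1594, 331, 118]) cube([92, 15, 1233]);
translate([1784, 331, 118]) cube([92, 15, 1233]);
translate([1974, 331, 118]) cube([92, 15, 1233]);
translate([2164, 331, 118]) cube([92, 15, 1233]);
translate([2354, 331, 118]) cube([92, 15, 1233]);
translate([2544, 331, 118]) cube([92, 15, 1233]);


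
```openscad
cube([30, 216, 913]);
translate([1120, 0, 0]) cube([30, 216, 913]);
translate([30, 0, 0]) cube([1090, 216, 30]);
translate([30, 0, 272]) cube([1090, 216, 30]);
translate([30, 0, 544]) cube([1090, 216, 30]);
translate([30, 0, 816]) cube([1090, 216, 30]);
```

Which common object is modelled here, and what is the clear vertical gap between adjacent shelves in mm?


A bookshelf. The clear shelf gap is 242 mm.

Two tall side panels with 4 horizontal boards between them — a bookshelf. The first two shelf undersides are at z = 0 and z = 272; with shelf thickness 30, the clear gap is 272 − 0 − 30 = 242 mm.


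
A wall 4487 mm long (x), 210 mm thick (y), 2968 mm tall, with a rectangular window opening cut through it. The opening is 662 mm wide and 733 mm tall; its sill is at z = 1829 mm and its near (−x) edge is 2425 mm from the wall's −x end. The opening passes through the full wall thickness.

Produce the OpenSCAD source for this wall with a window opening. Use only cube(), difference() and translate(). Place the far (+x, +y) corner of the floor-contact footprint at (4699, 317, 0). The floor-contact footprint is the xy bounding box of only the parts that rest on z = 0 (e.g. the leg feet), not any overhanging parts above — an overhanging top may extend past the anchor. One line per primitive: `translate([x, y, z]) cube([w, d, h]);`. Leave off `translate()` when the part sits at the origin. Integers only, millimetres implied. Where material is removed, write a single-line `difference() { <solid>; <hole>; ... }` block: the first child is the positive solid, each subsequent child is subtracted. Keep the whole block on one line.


difference() { translate([212, 107, 0]) cube([4487, 210, 2968]); translate([2637, 107, 1829]) cube([662, 210, 733]); }


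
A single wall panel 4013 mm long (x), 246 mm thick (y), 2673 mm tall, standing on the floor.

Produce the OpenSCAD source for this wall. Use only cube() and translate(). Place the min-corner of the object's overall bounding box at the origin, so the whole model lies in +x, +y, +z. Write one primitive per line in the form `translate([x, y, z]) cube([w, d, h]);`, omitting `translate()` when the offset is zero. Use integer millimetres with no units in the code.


cube([4013, 246, 2673]);


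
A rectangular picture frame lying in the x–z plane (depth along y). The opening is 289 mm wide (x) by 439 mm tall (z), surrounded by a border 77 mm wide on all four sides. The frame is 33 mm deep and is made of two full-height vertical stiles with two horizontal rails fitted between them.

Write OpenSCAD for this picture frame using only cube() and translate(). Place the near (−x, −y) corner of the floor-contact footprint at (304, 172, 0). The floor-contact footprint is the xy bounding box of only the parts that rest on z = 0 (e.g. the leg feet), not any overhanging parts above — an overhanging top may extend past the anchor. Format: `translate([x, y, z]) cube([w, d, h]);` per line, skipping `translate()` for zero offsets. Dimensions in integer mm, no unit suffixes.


translate([304, 172, 0]) cube([77, 33, 593]);
translate([670, 172, 0]) cube([77, 33, 593]);
translate([381, 172, 0]) cube([289, 33, 77]);
translate([381, 172, 516]) cube([289, 33, 77]);


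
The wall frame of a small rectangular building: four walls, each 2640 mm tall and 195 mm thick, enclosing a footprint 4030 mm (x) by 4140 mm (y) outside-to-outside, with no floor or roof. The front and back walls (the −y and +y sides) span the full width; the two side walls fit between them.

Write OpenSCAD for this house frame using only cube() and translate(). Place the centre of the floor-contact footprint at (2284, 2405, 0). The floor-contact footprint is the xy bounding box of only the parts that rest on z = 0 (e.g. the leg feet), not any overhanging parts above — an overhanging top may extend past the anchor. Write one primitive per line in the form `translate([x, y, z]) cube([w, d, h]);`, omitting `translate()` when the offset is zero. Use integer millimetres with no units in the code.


translate([269, 335, 0]) cube([4030, 195, 2640]);
translate([269, 4280, 0]) cube([4030, 195, 2640]);
translate([269, 530, 0]) cube([195, 3750, 2640]);
translate([4104, 530, 0]) cube([195, 3750, 2640]);


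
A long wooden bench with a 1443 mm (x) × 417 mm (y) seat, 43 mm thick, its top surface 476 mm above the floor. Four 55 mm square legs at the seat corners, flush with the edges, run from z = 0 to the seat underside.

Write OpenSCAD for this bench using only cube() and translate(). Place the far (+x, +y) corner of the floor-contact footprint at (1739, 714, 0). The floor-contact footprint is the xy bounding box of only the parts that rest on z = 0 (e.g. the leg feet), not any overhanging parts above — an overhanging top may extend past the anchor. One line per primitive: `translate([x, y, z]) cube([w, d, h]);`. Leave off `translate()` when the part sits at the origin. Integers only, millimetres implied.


translate([296, 297, 433]) cube([1443, 417, 43]);
translate([296, 297, 0]) cube([55, 55, 433]);
translate([296, 659, 0]) cube([55, 55, 433]);
translate([1684, 297, 0]) cube([55, 55, 433]);
translate([1684, 659, 0]) cube([55, 55, 433]);


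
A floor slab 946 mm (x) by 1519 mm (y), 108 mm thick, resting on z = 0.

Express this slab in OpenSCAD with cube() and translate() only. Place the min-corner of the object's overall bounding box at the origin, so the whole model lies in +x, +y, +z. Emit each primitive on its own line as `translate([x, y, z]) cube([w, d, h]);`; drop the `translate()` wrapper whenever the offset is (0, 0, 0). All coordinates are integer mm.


cube([946, 1519, 108]);


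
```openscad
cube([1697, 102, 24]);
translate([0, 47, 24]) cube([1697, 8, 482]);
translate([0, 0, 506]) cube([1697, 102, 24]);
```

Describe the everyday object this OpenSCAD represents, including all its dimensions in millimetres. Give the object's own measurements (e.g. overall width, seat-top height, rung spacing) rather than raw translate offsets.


An I-beam lying along x, 1697 mm long. Overall section height 530 mm. Two flanges 102 mm wide (y) and 24 mm thick, one on the floor and one at the top; a web 8 mm thick runs between them, centred on the flange width.


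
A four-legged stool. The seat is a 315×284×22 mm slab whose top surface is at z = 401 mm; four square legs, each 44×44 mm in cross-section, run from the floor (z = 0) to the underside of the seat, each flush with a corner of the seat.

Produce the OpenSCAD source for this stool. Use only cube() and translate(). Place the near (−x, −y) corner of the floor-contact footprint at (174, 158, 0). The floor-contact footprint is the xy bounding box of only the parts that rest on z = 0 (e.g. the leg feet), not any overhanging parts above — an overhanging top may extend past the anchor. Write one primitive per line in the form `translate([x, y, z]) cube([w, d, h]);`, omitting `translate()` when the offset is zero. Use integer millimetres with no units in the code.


translate([174, 158, 379]) cube([315, 284, 22]);
translate([174, 158, 0]) cube([44, 44, 379]);
translate([445, 158, 0]) cube([44, 44, 379]);
translate([174, 398, 0]) cube([44, 44, 379]);
translate([445, 398, 0]) cube([44, 44, 379]);


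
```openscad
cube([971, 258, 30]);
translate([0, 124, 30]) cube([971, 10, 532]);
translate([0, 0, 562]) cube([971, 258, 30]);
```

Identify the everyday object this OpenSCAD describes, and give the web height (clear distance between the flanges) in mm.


An I-beam. The web height is 532 mm.

Two wide flanges with a thin centred web — an I-beam. Overall 592 mm minus two 30 mm flanges gives a web of 592 − 2·30 = 532 mm.


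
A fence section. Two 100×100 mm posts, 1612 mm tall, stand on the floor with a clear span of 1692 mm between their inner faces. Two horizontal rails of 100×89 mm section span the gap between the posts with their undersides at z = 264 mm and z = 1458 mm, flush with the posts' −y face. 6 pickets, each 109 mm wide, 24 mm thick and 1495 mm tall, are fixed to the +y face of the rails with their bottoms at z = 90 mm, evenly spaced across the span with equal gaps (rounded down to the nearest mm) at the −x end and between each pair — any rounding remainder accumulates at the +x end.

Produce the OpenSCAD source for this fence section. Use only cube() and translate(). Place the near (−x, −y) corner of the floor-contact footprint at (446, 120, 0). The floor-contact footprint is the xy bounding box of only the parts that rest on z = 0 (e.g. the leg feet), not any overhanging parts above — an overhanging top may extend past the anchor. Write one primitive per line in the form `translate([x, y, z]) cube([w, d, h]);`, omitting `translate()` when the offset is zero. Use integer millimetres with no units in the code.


translate([446, 120, 0]) cube([100, 100, 1612]);
translate([2238, 120, 0]) cube([100, 100, 1612]);
translate([546, 120, 264]) cube([1692, 100, 89]);
translate([546, 120, 1458]) cube([1692, 100, 89]);
translate([694, 220, 90]) cube([109, 24, 1495]);
translate([951, 220, 90]) cube([109, 24, 1495]);
translate([1208, 220, 90]) cube([109, 24, 1495]);
translate([1465, 220, 90]) cube([109, 24, 1495]);
translate([1722, 220, 90]) cube([109, 24, 1495]);
translate([1979, 220, 90]) cube([109, 24, 1495]);


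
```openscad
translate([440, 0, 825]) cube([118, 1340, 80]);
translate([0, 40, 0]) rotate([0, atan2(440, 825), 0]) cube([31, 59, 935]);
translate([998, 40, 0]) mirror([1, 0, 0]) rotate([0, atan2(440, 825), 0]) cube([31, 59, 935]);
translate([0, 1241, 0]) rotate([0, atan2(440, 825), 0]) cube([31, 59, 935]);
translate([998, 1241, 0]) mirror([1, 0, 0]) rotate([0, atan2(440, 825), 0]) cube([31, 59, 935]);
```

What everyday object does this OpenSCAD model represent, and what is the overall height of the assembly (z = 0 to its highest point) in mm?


A sawhorse. The overall height is 905 mm.

A beam across two mirrored pairs of raked legs — a sawhorse. The beam's underside is at z = 825 (matching the legs' vertical rise in atan2(440, 825)) and the beam is 80 mm tall, so its top is at 825 + 80 = 905 mm. The raked legs top out at the beam's underside, so that is the highest point.


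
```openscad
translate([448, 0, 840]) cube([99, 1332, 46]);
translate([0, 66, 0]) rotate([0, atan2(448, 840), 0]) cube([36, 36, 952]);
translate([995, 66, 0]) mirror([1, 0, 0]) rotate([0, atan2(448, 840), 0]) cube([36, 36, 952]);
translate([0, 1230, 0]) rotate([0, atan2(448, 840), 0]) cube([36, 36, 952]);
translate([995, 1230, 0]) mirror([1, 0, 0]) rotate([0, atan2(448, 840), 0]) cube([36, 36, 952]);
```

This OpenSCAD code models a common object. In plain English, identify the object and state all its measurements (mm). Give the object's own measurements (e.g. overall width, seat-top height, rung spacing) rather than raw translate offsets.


A sawhorse. A 99×1332×46 mm beam (x, y, z) sits on two A-frame leg pairs. Each pair is two raked legs of 36×36 mm section (36 mm along y) splaying symmetrically in x. Each leg rises 840 mm vertically over 448 mm of horizontal reach and is 952 mm long along its own axis. Every leg's outer bottom edge rests on the floor and its outer top edge meets a bottom edge of the beam — the left legs (tilting toward +x) meet the beam's −x bottom edge, the right legs (their mirror images, tilting toward −x) meet its +x bottom edge — so the leg tops tuck under the beam, the beam's underside is 840 mm above the floor, and the feet are 995 mm apart outside-to-outside with the beam centred between them. The two leg pairs are set in 66 mm from either end of the beam.


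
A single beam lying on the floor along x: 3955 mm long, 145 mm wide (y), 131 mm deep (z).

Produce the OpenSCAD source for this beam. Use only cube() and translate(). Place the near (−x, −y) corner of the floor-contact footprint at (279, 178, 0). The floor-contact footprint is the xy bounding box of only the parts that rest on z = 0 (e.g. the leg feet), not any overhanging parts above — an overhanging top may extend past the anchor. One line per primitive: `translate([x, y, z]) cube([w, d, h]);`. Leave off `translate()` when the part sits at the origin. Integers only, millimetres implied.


translate([279, 178, 0]) cube([3955, 145, 131]);


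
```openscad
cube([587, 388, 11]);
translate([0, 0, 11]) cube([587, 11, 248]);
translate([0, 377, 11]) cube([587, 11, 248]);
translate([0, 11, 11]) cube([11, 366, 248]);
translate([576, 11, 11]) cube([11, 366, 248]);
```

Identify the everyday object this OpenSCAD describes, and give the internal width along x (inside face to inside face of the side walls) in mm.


An open box. The internal width is 565 mm.

A 587×388 base slab with four walls standing on it — an open box. The base is 587 mm wide and the walls are 11 mm thick, so the internal width is 587 − 2 × 11 = 565 mm.


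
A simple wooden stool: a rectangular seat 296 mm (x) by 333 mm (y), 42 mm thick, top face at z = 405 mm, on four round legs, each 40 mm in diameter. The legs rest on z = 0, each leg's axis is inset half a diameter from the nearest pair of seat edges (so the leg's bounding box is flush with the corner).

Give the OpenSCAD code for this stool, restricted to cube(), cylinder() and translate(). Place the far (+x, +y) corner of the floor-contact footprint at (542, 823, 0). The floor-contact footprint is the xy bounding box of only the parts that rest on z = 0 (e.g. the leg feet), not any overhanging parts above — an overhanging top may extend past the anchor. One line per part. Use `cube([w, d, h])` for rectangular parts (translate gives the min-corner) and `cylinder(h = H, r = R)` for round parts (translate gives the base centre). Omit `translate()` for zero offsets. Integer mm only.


translate([246, 490, 363]) cube([296, 333, 42]);
translate([266, 510, 0]) cylinder(h = 363, r = 20);
translate([522, 510, 0]) cylinder(h = 363, r = 20);
translate([266, 803, 0]) cylinder(h = 363, r = 20);
translate([522, 803, 0]) cylinder(h = 363, r = 20);


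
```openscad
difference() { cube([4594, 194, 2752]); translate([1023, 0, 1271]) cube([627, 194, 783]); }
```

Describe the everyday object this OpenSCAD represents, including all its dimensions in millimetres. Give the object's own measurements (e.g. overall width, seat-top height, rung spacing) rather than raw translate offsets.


A wall 4594 mm long (x), 194 mm thick (y), 2752 mm tall, with a rectangular window opening cut through it. The opening is 627 mm wide and 783 mm tall; its sill is at z = 1271 mm and its near (−x) edge is 1023 mm from the wall's −x end. The opening passes through the full wall thickness.


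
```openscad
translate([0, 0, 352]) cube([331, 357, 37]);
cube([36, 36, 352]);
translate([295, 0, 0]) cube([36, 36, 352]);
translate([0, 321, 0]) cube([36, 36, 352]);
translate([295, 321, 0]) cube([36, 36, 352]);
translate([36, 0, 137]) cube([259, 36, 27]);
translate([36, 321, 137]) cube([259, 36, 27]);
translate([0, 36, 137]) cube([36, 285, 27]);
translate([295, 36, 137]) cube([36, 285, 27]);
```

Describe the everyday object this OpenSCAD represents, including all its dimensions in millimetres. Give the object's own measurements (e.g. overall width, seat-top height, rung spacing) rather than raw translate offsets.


A simple wooden stool: a rectangular seat 331 mm (x) by 357 mm (y), 37 mm thick, top face at z = 389 mm, on four square legs, each 36×36 mm in cross-section. The legs rest on z = 0, each flush with a corner of the seat. Four stretchers, 36 mm wide and 27 mm tall, connect adjacent legs with their undersides at z = 137 mm, each running between the inner faces of the legs it joins and aligned with the legs' outer faces on the other axis.


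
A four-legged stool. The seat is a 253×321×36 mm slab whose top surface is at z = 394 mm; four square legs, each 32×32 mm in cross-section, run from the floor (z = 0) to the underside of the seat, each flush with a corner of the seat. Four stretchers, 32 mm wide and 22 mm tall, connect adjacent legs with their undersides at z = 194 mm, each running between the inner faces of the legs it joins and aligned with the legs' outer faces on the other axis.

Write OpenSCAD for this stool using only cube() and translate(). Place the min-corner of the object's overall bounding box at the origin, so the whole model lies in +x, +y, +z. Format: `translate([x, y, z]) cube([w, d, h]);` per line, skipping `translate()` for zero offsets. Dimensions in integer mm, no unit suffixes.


// leg_h = 394 - 36 = 358
// stretcher span = 253 - 2*32 = 189
translate([0, 0, 358]) cube([253, 321, 36]);
cube([32, 32, 358]);
translate([221, 0, 0]) cube([32, 32, 358]);
translate([0, 289, 0]) cube([32, 32, 358]);
translate([221, 289, 0]) cube([32, 32, 358]);
translate([32, 0, 194]) cube([189, 32, 22]);
translate([32, 289, 194]) cube([189, 32, 22]);
translate([0, 32, 194]) cube([32, 257, 22]);
translate([221, 32, 194]) cube([32, 257, 22]);


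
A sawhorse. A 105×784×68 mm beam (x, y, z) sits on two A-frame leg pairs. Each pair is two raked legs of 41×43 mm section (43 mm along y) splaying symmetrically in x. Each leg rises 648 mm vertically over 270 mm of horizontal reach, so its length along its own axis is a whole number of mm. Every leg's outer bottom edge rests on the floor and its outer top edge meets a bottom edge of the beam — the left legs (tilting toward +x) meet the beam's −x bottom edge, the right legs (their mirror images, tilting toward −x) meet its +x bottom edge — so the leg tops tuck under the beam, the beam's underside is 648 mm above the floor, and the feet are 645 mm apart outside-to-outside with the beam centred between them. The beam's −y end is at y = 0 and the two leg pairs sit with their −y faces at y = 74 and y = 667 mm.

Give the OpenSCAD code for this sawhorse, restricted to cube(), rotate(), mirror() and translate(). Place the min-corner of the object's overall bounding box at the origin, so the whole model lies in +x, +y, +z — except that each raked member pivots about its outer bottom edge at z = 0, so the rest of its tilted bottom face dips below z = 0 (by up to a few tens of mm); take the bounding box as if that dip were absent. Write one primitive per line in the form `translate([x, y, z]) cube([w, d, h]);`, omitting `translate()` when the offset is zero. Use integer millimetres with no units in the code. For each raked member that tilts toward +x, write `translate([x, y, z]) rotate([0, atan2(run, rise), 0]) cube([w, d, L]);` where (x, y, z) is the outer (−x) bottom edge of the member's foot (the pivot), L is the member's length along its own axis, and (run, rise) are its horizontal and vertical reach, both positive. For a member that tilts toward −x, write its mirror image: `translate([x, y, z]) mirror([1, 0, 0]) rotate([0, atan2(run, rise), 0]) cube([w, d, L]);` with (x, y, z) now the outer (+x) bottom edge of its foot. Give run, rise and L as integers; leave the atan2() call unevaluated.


// leg length = √(270² + 648²) = 702
// right-leg outer foot x = 2·270 + 105 = 645
// beam min-corner = (270, 0, 648)
translate([270, 0, 648]) cube([105, 784, 68]);
translate([0, 74, 0]) rotate([0, atan2(270, 648), 0]) cube([41, 43, 702]);
translate([645, 74, 0]) mirror([1, 0, 0]) rotate([0, atan2(270, 648), 0]) cube([41, 43, 702]);
translate([0, 667, 0]) rotate([0, atan2(270, 648), 0]) cube([41, 43, 702]);
translate([645, 667, 0]) mirror([1, 0, 0]) rotate([0, atan2(270, 648), 0]) cube([41, 43, 702]);
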